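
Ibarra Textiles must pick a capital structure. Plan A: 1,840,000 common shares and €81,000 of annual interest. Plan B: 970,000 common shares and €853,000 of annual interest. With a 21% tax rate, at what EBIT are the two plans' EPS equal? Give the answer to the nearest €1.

At indifference, (EBIT − 81,000)(1 − t)/1,840,000 = (EBIT − 853,000)(1 − t)/970,000.
The (1 − t) factor cancels: (EBIT − 81,000) × 970,000 = (EBIT − 853,000) × 1,840,000.
Solving, EBIT = (853,000·1,840,000 − 81,000·970,000) / (1,840,000 − 970,000) = 1,490,950,000,000 / 870,000 = 1,713,735.63.

€1,713,736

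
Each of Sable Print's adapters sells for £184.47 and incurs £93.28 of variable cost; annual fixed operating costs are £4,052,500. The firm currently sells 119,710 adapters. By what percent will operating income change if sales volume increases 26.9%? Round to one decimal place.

+42.8%

Contribution at this volume is 119,710 × £91.19 = £10,916,354.90.
Subtracting fixed costs: EBIT = £10,916,354.90 − £4,052,500 = £6,863,854.90.
Degree of operating leverage = £10,916,354.90 / £6,863,854.90 = 1.5904.
Operating income changes by 1.5904 × +26.9% = +42.8%.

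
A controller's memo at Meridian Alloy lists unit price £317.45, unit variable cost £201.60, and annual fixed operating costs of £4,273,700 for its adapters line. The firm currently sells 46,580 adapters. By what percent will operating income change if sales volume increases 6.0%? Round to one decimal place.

+28.8%

Total contribution margin = 46,580 × £115.85 = £5,396,293.00.
Operating income = contribution − fixed costs = £5,396,293.00 − £4,273,700 = £1,122,593.00.
Degree of operating leverage = £5,396,293.00 / £1,122,593.00 = 4.8070.
Operating income changes by 4.8070 × +6.0% = +28.8%.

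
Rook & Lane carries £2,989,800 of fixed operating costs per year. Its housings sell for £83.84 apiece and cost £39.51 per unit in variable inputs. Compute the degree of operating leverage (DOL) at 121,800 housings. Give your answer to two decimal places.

At 121,800 units, contribution = 121,800 × £44.33 = £5,399,394.00.
Operating income = contribution − fixed costs = £5,399,394.00 − £2,989,800 = £2,409,594.00.
Degree of operating leverage = £5,399,394.00 / £2,409,594.00 = 2.2408.

2.24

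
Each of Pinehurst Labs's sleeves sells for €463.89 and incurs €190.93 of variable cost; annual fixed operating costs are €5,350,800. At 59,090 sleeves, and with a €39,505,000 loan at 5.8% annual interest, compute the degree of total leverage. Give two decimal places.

Total contribution margin = 59,090 × €272.96 = €16,129,206.40.
Operating income = contribution − fixed costs = €16,129,206.40 − €5,350,800 = €10,778,406.40. Interest = €2,291,290.00, so EBIT − I = €8,487,116.40.
Degree of total leverage = total CM / (EBIT − interest) = €16,129,206.40 / €8,487,116.40 = 1.9004.

1.90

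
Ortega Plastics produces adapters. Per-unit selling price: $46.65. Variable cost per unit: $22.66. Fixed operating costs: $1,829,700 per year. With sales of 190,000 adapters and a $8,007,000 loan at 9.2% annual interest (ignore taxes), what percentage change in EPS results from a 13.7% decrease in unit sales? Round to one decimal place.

Contribution at this volume is 190,000 × $23.99 = $4,558,100.00.
Operating income = contribution − fixed costs = $4,558,100.00 − $1,829,700 = $2,728,400.00.
After interest of $736,644.00, pre-tax earnings = $1,991,756.00.
Degree of combined leverage = contribution ÷ (EBIT − I) = $4,558,100.00 ÷ $1,991,756.00 = 2.2885.
EPS therefore changes by 2.2885 × (-13.7%) = -31.4%.

-31.4%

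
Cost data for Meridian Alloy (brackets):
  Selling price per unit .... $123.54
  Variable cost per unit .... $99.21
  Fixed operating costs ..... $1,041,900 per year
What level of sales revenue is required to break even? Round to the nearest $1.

$5,290,437

Contribution margin per unit = $123.54 − $99.21 = $24.33, a CM ratio of $24.33 ÷ $123.54 = 0.1969.
Break-even sales = FC ÷ CM ratio = $1,041,900 × $123.54 / $24.33 = $5,290,437.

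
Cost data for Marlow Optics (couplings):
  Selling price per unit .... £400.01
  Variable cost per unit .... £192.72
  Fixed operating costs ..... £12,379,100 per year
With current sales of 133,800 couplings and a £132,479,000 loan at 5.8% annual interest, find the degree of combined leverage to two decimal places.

3.61

Total contribution margin = 133,800 × £207.29 = £27,735,402.00.
Subtracting fixed costs: EBIT = £27,735,402.00 − £12,379,100 = £15,356,302.00. Interest = £7,683,782.00, so EBIT − I = £7,672,520.00.
Degree of total leverage = total CM / (EBIT − interest) = £27,735,402.00 / £7,672,520.00 = 3.6149.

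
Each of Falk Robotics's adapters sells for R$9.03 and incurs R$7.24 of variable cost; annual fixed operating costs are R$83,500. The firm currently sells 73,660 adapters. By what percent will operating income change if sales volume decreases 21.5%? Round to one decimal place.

-58.6%

Total contribution margin = 73,660 × R$1.79 = R$131,851.40.
Operating income = contribution − fixed costs = R$131,851.40 − R$83,500 = R$48,351.40.
So DOL = total CM / EBIT = R$131,851.40 / R$48,351.40 = 2.7269.
Operating income changes by 2.7269 × -21.5% = -58.6%.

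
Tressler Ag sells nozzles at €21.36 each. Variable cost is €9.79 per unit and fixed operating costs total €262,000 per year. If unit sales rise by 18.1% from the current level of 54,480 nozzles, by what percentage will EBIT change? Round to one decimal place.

+31.0%

Total contribution margin = 54,480 × €11.57 = €630,333.60.
EBIT = €630,333.60 − €262,000 = €368,333.60.
So DOL = total CM / EBIT = €630,333.60 / €368,333.60 = 1.7113.
Operating income changes by 1.7113 × +18.1% = +31.0%.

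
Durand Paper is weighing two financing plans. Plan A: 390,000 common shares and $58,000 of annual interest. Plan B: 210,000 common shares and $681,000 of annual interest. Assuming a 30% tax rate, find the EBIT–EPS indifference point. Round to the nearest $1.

$1,407,833

Set EPS_A = EPS_B: (EBIT − $58,000)(1 − 0.30) ÷ 390,000 = (EBIT − $681,000)(1 − 0.30) ÷ 210,000.
Cancelling (1 − t) and cross-multiplying: 210,000·(EBIT − 58,000) = 390,000·(EBIT − 681,000).
EBIT × (390,000 − 210,000) = 681,000 × 390,000 − 58,000 × 210,000 = 253,410,000,000, so EBIT = 253,410,000,000 ÷ 180,000 = 1,407,833.33.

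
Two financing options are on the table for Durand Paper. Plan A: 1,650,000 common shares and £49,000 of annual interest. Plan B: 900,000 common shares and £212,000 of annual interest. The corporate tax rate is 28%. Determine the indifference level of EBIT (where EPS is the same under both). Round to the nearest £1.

Set EPS_A = EPS_B: (EBIT − £49,000)(1 − 0.28) ÷ 1,650,000 = (EBIT − £212,000)(1 − 0.28) ÷ 900,000.
The (1 − t) factor cancels: (EBIT − 49,000) × 900,000 = (EBIT − 212,000) × 1,650,000.
EBIT × (1,650,000 − 900,000) = 212,000 × 1,650,000 − 49,000 × 900,000 = 305,700,000,000, so EBIT = 305,700,000,000 ÷ 750,000 = 407,600.00.

£407,600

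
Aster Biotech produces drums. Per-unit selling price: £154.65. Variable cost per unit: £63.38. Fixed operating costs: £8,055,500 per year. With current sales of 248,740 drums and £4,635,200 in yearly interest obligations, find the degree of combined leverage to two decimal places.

2.27

Contribution at this volume is 248,740 × £91.27 = £22,702,499.80.
Subtracting fixed costs: EBIT = £22,702,499.80 − £8,055,500 = £14,646,999.80. Interest = £4,635,200.00, so EBIT − I = £10,011,799.80.
Degree of total leverage = total CM / (EBIT − interest) = £22,702,499.80 / £10,011,799.80 = 2.2676.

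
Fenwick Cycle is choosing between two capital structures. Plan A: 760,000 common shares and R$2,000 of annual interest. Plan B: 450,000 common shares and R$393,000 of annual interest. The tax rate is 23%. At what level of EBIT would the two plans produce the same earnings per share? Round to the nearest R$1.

At indifference, (EBIT − 2,000)(1 − t)/760,000 = (EBIT − 393,000)(1 − t)/450,000.
The (1 − t) factor cancels: (EBIT − 2,000) × 450,000 = (EBIT − 393,000) × 760,000.
EBIT × (760,000 − 450,000) = 393,000 × 760,000 − 2,000 × 450,000 = 297,780,000,000, so EBIT = 297,780,000,000 ÷ 310,000 = 960,580.65.

R$960,581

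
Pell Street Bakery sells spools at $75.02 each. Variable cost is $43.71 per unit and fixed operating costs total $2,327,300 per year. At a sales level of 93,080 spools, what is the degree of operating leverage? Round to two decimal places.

4.96

Contribution at this volume is 93,080 × $31.31 = $2,914,334.80.
Subtracting fixed costs: EBIT = $2,914,334.80 − $2,327,300 = $587,034.80.
Degree of operating leverage = $2,914,334.80 / $587,034.80 = 4.9645.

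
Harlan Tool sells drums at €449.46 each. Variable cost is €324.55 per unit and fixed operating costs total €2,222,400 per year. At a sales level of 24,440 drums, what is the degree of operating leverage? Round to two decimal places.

3.68

Contribution at this volume is 24,440 × €124.91 = €3,052,800.40.
EBIT = €3,052,800.40 − €2,222,400 = €830,400.40.
So DOL = total CM / EBIT = €3,052,800.40 / €830,400.40 = 3.6763.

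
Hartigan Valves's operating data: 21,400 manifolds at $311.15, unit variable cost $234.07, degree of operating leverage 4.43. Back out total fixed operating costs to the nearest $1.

At 21,400 units, contribution = 21,400 × $77.08 = $1,649,512.00.
Since DOL = CM ÷ EBIT, EBIT = $1,649,512.00 ÷ 4.43 = $372,350.34.
Fixed costs = CM − EBIT = $1,649,512.00 − $372,350.34 = $1,277,162.

$1,277,162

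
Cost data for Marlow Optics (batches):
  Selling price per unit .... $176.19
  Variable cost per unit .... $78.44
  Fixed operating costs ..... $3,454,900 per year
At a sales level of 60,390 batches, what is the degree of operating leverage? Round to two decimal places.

At 60,390 units, contribution = 60,390 × $97.75 = $5,903,122.50.
EBIT = $5,903,122.50 − $3,454,900 = $2,448,222.50.
Degree of operating leverage = $5,903,122.50 / $2,448,222.50 = 2.4112.

2.41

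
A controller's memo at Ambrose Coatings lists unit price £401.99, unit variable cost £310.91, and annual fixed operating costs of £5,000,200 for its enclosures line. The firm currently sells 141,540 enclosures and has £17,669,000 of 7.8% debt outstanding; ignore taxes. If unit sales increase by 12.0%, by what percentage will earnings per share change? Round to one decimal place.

At 141,540 units, contribution = 141,540 × £91.08 = £12,891,463.20.
Operating income = contribution − fixed costs = £12,891,463.20 − £5,000,200 = £7,891,263.20.
After interest of £1,378,182.00, pre-tax earnings = £6,513,081.20.
Degree of combined leverage = contribution ÷ (EBIT − I) = £12,891,463.20 ÷ £6,513,081.20 = 1.9793.
EPS therefore changes by 1.9793 × (+12.0%) = +23.8%.

+23.8%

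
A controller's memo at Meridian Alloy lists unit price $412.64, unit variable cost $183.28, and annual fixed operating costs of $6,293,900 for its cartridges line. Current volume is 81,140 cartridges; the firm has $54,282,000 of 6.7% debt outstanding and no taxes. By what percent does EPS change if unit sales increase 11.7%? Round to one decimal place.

Total contribution margin = 81,140 × $229.36 = $18,610,270.40.
Subtracting fixed costs: EBIT = $18,610,270.40 − $6,293,900 = $12,316,370.40.
After interest of $3,636,894.00, pre-tax earnings = $8,679,476.40.
DCL = total CM / (EBIT − I) = $18,610,270.40 / $8,679,476.40 = 2.1442.
%ΔEPS = DCL × %ΔSales = 2.1442 × +11.7% = +25.1%.

+25.1%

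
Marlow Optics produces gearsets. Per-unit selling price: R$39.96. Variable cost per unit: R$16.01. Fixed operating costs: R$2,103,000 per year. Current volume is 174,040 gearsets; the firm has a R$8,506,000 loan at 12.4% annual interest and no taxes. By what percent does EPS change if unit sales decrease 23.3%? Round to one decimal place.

-96.1%

Contribution at this volume is 174,040 × R$23.95 = R$4,168,258.00.
Operating income = contribution − fixed costs = R$4,168,258.00 − R$2,103,000 = R$2,065,258.00.
Interest = R$1,054,744.00, so EBIT − I = R$1,010,514.00.
DCL = total CM / (EBIT − I) = R$4,168,258.00 / R$1,010,514.00 = 4.1249.
EPS therefore changes by 4.1249 × (-23.3%) = -96.1%.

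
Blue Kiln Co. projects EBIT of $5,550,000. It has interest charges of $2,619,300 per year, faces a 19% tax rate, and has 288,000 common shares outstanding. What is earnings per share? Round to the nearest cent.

$8.24

Pre-tax income = $5,550,000 − $2,619,300.00 = $2,930,700.00.
Net income = $2,930,700.00 × (1 − 0.19) = $2,373,867.00.
Per share: $2,373,867.00 / 288,000 shares = $8.24.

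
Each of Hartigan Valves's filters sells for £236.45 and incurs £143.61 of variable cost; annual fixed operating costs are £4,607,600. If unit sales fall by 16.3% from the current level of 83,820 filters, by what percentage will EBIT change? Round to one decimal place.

-40.0%

At 83,820 units, contribution = 83,820 × £92.84 = £7,781,848.80.
EBIT = £7,781,848.80 − £4,607,600 = £3,174,248.80.
So DOL = total CM / EBIT = £7,781,848.80 / £3,174,248.80 = 2.4516.
So EBIT moves 2.4516 × (-16.3%) = -40.0%.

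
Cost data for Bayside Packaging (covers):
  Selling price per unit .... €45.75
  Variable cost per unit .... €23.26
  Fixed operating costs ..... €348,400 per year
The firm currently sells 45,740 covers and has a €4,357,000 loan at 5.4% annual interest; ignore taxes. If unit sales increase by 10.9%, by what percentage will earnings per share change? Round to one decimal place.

Total contribution margin = 45,740 × €22.49 = €1,028,692.60.
EBIT = €1,028,692.60 − €348,400 = €680,292.60.
After interest of €235,278.00, pre-tax earnings = €445,014.60.
Degree of combined leverage = contribution ÷ (EBIT − I) = €1,028,692.60 ÷ €445,014.60 = 2.3116.
EPS therefore changes by 2.3116 × (+10.9%) = +25.2%.

+25.2%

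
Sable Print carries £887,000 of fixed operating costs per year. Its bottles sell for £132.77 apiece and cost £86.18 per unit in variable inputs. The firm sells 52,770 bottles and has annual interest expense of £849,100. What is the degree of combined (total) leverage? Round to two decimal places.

3.40

At 52,770 units, contribution = 52,770 × £46.59 = £2,458,554.30.
Operating income = contribution − fixed costs = £2,458,554.30 − £887,000 = £1,571,554.30. Interest = £849,100.00, so EBIT − I = £722,454.30.
Degree of total leverage = total CM / (EBIT − interest) = £2,458,554.30 / £722,454.30 = 3.4031.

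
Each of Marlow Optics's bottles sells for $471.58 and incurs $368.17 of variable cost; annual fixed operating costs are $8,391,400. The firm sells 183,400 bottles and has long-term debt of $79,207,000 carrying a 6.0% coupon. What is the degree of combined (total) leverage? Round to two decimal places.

3.26

Total contribution margin = 183,400 × $103.41 = $18,965,394.00.
EBIT = $18,965,394.00 − $8,391,400 = $10,573,994.00. Interest = $4,752,420.00, so EBIT − I = $5,821,574.00.
DCL = contribution ÷ (EBIT − I) = $18,965,394.00 ÷ $5,821,574.00 = 3.2578.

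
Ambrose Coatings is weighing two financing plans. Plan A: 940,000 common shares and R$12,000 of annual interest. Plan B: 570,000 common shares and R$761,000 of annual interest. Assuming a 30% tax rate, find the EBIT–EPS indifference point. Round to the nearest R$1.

R$1,914,865

At indifference, (EBIT − 12,000)(1 − t)/940,000 = (EBIT − 761,000)(1 − t)/570,000.
The (1 − t) factor cancels: (EBIT − 12,000) × 570,000 = (EBIT − 761,000) × 940,000.
EBIT × (940,000 − 570,000) = 761,000 × 940,000 − 12,000 × 570,000 = 708,500,000,000, so EBIT = 708,500,000,000 ÷ 370,000 = 1,914,864.86.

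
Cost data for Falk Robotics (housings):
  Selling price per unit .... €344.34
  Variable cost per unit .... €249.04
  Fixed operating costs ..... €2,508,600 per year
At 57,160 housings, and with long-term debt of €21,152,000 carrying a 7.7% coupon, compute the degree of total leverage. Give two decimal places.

4.16

At 57,160 units, contribution = 57,160 × €95.30 = €5,447,348.00.
Subtracting fixed costs: EBIT = €5,447,348.00 − €2,508,600 = €2,938,748.00. Interest = €1,628,704.00, so EBIT − I = €1,310,044.00.
DCL = contribution ÷ (EBIT − I) = €5,447,348.00 ÷ €1,310,044.00 = 4.1581.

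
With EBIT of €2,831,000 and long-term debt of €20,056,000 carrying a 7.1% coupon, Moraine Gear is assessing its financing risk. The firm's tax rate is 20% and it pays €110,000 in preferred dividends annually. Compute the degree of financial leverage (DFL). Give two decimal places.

Annual interest charges come to €1,423,976.00.
Pre-tax preferred-dividend burden = €110,000 ÷ (1 − 0.20) = €137,500.00.
DFL = EBIT ÷ [EBIT − I − D_p/(1−t)] = €2,831,000 ÷ [€2,831,000 − €1,423,976.00 − €137,500.00] = €2,831,000 ÷ €1,269,524.00 = 2.2300.

2.23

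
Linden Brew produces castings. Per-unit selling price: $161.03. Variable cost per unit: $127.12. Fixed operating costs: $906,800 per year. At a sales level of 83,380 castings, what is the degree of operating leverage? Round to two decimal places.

1.47

At 83,380 units, contribution = 83,380 × $33.91 = $2,827,415.80.
Subtracting fixed costs: EBIT = $2,827,415.80 − $906,800 = $1,920,615.80.
So DOL = total CM / EBIT = $2,827,415.80 / $1,920,615.80 = 1.4721.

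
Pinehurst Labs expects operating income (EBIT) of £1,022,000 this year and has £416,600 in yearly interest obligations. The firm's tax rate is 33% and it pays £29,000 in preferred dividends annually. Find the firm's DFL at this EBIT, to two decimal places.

Annual interest charges come to £416,600.00.
Preferred dividends grossed up pre-tax: £29,000 / (1 − 0.33) = £43,283.58.
DFL = EBIT ÷ [EBIT − I − D_p/(1−t)] = £1,022,000 ÷ [£1,022,000 − £416,600.00 − £43,283.58] = £1,022,000 ÷ £562,116.42 = 1.8181.

1.82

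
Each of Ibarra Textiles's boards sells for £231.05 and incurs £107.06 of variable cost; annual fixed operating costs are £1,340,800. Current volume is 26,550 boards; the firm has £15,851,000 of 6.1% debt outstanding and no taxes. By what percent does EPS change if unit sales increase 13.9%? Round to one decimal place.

+46.5%

Contribution at this volume is 26,550 × £123.99 = £3,291,934.50.
Subtracting fixed costs: EBIT = £3,291,934.50 − £1,340,800 = £1,951,134.50.
Interest = £966,911.00, so EBIT − I = £984,223.50.
DCL = total CM / (EBIT − I) = £3,291,934.50 / £984,223.50 = 3.3447.
%ΔEPS = DCL × %ΔSales = 3.3447 × +13.9% = +46.5%.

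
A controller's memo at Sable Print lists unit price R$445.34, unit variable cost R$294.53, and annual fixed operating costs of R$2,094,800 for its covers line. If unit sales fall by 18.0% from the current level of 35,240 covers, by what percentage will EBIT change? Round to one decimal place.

Contribution at this volume is 35,240 × R$150.81 = R$5,314,544.40.
Subtracting fixed costs: EBIT = R$5,314,544.40 − R$2,094,800 = R$3,219,744.40.
So DOL = total CM / EBIT = R$5,314,544.40 / R$3,219,744.40 = 1.6506.
Operating income changes by 1.6506 × -18.0% = -29.7%.

-29.7%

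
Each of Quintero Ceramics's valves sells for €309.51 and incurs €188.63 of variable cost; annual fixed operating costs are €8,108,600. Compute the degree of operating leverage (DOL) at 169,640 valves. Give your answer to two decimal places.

1.65

Contribution at this volume is 169,640 × €120.88 = €20,506,083.20.
Subtracting fixed costs: EBIT = €20,506,083.20 − €8,108,600 = €12,397,483.20.
DOL = contribution ÷ EBIT = €20,506,083.20 ÷ €12,397,483.20 = 1.6541.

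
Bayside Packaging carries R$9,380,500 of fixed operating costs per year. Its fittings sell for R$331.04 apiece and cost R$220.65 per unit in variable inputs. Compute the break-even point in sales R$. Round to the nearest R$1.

Contribution margin per unit = R$331.04 − R$220.65 = R$110.39, a CM ratio of R$110.39 ÷ R$331.04 = 0.3335.
Break-even revenue = fixed costs × price ÷ CM = R$9,380,500 × R$331.04 ÷ R$110.39 = R$28,130,453.

R$28,130,453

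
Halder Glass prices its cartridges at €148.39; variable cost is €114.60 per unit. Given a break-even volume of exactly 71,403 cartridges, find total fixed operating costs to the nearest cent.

Contribution margin per unit = €148.39 − €114.60 = €33.79.
Fixed costs = break-even units × CM = 71,403 × €33.79 = €2,412,707.37.

€2,412,707.37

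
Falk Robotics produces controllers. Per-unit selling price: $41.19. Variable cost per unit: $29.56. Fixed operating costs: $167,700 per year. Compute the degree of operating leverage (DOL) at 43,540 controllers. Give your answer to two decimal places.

1.50

Contribution at this volume is 43,540 × $11.63 = $506,370.20.
Subtracting fixed costs: EBIT = $506,370.20 − $167,700 = $338,670.20.
DOL = contribution ÷ EBIT = $506,370.20 ÷ $338,670.20 = 1.4952.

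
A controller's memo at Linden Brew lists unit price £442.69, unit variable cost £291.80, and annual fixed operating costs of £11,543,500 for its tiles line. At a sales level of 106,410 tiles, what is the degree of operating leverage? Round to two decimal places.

Total contribution margin = 106,410 × £150.89 = £16,056,204.90.
EBIT = £16,056,204.90 − £11,543,500 = £4,512,704.90.
Degree of operating leverage = £16,056,204.90 / £4,512,704.90 = 3.5580.

3.56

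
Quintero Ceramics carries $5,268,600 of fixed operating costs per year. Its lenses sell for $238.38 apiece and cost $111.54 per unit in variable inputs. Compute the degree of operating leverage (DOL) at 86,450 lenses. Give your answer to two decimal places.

Total contribution margin = 86,450 × $126.84 = $10,965,318.00.
Subtracting fixed costs: EBIT = $10,965,318.00 − $5,268,600 = $5,696,718.00.
So DOL = total CM / EBIT = $10,965,318.00 / $5,696,718.00 = 1.9248.

1.92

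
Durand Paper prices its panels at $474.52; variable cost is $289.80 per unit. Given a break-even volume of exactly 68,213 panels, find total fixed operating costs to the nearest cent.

$12,600,305.36

Unit CM = price − variable cost = $474.52 − $289.80 = $184.72.
Fixed costs = break-even units × CM = 68,213 × $184.72 = $12,600,305.36.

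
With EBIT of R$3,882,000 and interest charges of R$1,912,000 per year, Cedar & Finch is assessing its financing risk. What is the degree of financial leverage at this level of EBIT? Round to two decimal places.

Interest = R$1,912,000.00.
Degree of financial leverage = EBIT / (EBIT − interest) = R$3,882,000 / R$1,970,000.00 = 1.9706.

1.97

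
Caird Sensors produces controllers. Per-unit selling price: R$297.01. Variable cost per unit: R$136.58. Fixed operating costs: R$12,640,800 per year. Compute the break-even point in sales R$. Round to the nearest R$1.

Contribution margin per unit = R$297.01 − R$136.58 = R$160.43, a CM ratio of R$160.43 ÷ R$297.01 = 0.5402.
Break-even sales = FC ÷ CM ratio = R$12,640,800 × R$297.01 / R$160.43 = R$23,402,381.

R$23,402,381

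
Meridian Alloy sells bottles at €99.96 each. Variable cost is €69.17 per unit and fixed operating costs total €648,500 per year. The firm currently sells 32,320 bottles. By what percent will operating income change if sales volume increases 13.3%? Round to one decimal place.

+38.2%

At 32,320 units, contribution = 32,320 × €30.79 = €995,132.80.
EBIT = €995,132.80 − €648,500 = €346,632.80.
So DOL = total CM / EBIT = €995,132.80 / €346,632.80 = 2.8709.
Operating income changes by 2.8709 × +13.3% = +38.2%.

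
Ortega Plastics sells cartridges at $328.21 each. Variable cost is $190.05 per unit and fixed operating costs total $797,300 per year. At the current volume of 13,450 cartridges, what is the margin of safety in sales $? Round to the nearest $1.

$2,520,375

Contribution margin per unit = $328.21 − $190.05 = $138.16. Break-even units = $797,300 ÷ $138.16 = 5,770.85; break-even revenue = 5,770.85 × $328.21 = $1,894,049.17.
Actual sales revenue = 13,450 × $328.21 = $4,414,424.50.
Margin of safety = $4,414,424.50 − $1,894,049.17 = $2,520,375.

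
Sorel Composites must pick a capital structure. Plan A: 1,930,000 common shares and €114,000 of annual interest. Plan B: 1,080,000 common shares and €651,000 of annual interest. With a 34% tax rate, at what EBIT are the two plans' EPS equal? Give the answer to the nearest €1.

At indifference, (EBIT − 114,000)(1 − t)/1,930,000 = (EBIT − 651,000)(1 − t)/1,080,000.
The (1 − t) factor cancels: (EBIT − 114,000) × 1,080,000 = (EBIT − 651,000) × 1,930,000.
EBIT × (1,930,000 − 1,080,000) = 651,000 × 1,930,000 − 114,000 × 1,080,000 = 1,133,310,000,000, so EBIT = 1,133,310,000,000 ÷ 850,000 = 1,333,305.88.

€1,333,306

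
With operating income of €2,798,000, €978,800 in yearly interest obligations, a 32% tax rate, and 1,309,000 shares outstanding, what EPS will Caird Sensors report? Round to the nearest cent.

€0.95

Interest = €978,800.00, so EBT = €2,798,000 − €978,800.00 = €1,819,200.00.
After tax at 32%: net income = €1,819,200.00 × 0.68 = €1,237,056.00.
Per share: €1,237,056.00 / 1,309,000 shares = €0.95.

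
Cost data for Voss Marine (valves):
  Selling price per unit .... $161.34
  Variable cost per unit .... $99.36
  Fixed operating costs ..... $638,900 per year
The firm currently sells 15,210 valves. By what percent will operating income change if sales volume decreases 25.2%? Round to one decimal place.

Total contribution margin = 15,210 × $61.98 = $942,715.80.
Subtracting fixed costs: EBIT = $942,715.80 − $638,900 = $303,815.80.
Degree of operating leverage = $942,715.80 / $303,815.80 = 3.1029.
Operating income changes by 3.1029 × -25.2% = -78.2%.

-78.2%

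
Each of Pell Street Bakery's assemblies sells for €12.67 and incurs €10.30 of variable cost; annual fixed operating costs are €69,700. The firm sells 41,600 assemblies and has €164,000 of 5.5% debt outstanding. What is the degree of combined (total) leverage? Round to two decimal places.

Contribution at this volume is 41,600 × €2.37 = €98,592.00.
Operating income = contribution − fixed costs = €98,592.00 − €69,700 = €28,892.00. Interest = €9,020.00.
DOL = €98,592.00 ÷ €28,892.00 = 3.4124; DFL = €28,892.00 ÷ €19,872.00 = 1.4539.
DCL = DOL × DFL = 3.4124 × 1.4539 = 4.9613.

4.96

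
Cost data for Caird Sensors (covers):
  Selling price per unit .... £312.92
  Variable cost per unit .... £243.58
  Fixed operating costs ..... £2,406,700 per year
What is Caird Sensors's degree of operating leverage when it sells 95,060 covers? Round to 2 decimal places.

Total contribution margin = 95,060 × £69.34 = £6,591,460.40.
Operating income = contribution − fixed costs = £6,591,460.40 − £2,406,700 = £4,184,760.40.
So DOL = total CM / EBIT = £6,591,460.40 / £4,184,760.40 = 1.5751.

1.58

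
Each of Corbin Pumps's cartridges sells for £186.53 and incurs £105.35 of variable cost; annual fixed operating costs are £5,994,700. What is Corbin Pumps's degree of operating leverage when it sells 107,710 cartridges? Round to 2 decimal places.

Total contribution margin = 107,710 × £81.18 = £8,743,897.80.
EBIT = £8,743,897.80 − £5,994,700 = £2,749,197.80.
Degree of operating leverage = £8,743,897.80 / £2,749,197.80 = 3.1805.

3.18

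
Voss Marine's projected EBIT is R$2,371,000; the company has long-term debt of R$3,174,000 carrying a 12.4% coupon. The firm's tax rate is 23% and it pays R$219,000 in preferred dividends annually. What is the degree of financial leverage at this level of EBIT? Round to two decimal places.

Interest = R$393,576.00.
Pre-tax preferred-dividend burden = R$219,000 ÷ (1 − 0.23) = R$284,415.58.
DFL = EBIT ÷ [EBIT − I − D_p/(1−t)] = R$2,371,000 ÷ [R$2,371,000 − R$393,576.00 − R$284,415.58] = R$2,371,000 ÷ R$1,693,008.42 = 1.4005.

1.40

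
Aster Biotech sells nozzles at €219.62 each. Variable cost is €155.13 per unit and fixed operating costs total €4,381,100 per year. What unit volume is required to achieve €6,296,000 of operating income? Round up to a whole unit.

165,563 nozzles

Contribution margin per unit = €219.62 − €155.13 = €64.49.
Units = (FC + target) / CM = (€4,381,100 + €6,296,000) / €64.49 = 165,562.10, so 165,563 nozzles.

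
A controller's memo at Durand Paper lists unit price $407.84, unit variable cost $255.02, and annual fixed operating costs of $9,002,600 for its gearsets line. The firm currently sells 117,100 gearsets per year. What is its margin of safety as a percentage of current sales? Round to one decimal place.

49.7%

Unit CM = price − variable cost = $407.84 − $255.02 = $152.82. Break-even units = $9,002,600 ÷ $152.82 = 58,909.83; break-even revenue = 58,909.83 × $407.84 = $24,025,784.48.
Current sales = 117,100 × $407.84 = $47,758,064.00.
Margin of safety = ($47,758,064.00 − $24,025,784.48) ÷ $47,758,064.00 = 49.7%.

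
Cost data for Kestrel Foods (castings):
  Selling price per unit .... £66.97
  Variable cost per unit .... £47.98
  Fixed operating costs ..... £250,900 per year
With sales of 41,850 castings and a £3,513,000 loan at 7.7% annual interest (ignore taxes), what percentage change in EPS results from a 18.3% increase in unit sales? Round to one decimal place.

At 41,850 units, contribution = 41,850 × £18.99 = £794,731.50.
Subtracting fixed costs: EBIT = £794,731.50 − £250,900 = £543,831.50.
After interest of £270,501.00, pre-tax earnings = £273,330.50.
DCL = total CM / (EBIT − I) = £794,731.50 / £273,330.50 = 2.9076.
%ΔEPS = DCL × %ΔSales = 2.9076 × +18.3% = +53.2%.

+53.2%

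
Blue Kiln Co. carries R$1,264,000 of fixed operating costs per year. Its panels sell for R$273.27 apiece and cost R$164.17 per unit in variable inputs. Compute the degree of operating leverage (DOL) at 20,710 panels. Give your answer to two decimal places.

At 20,710 units, contribution = 20,710 × R$109.10 = R$2,259,461.00.
EBIT = R$2,259,461.00 − R$1,264,000 = R$995,461.00.
So DOL = total CM / EBIT = R$2,259,461.00 / R$995,461.00 = 2.2698.

2.27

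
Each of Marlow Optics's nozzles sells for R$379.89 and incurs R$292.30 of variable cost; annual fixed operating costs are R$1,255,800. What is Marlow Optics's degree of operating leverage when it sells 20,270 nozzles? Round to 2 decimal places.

Total contribution margin = 20,270 × R$87.59 = R$1,775,449.30.
Subtracting fixed costs: EBIT = R$1,775,449.30 − R$1,255,800 = R$519,649.30.
Degree of operating leverage = R$1,775,449.30 / R$519,649.30 = 3.4166.

3.42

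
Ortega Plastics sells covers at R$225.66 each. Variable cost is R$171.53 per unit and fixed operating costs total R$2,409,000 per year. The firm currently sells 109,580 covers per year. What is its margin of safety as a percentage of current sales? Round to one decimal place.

Contribution margin per unit = R$225.66 − R$171.53 = R$54.13. Break-even units = R$2,409,000 ÷ R$54.13 = 44,503.97; break-even revenue = 44,503.97 × R$225.66 = R$10,042,766.30.
Current sales = 109,580 × R$225.66 = R$24,727,822.80.
Margin of safety = (R$24,727,822.80 − R$10,042,766.30) ÷ R$24,727,822.80 = 59.4%.

59.4%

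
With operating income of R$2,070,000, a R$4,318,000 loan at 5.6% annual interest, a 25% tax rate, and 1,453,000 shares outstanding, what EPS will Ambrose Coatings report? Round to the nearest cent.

R$0.94

Interest = R$241,808.00, so EBT = R$2,070,000 − R$241,808.00 = R$1,828,192.00.
After tax at 25%: net income = R$1,828,192.00 × 0.75 = R$1,371,144.00.
Per share: R$1,371,144.00 / 1,453,000 shares = R$0.94.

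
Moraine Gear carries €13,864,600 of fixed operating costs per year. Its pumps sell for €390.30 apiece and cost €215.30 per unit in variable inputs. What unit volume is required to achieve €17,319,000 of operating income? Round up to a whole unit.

178,192 pumps

Contribution margin per unit = €390.30 − €215.30 = €175.00.
Need Q such that Q × €175.00 − €13,864,600 = €17,319,000, i.e. Q = €31,183,600 / €175.00 = 178,192.00 → 178,192.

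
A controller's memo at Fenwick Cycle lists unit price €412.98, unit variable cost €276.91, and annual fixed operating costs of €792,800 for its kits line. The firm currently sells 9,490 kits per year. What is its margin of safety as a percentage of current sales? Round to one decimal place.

38.6%

Each unit contributes €412.98 − €276.91 = €136.07. Break-even units = €792,800 ÷ €136.07 = 5,826.41; break-even revenue = 5,826.41 × €412.98 = €2,406,191.99.
Current sales = 9,490 × €412.98 = €3,919,180.20.
Margin of safety = (€3,919,180.20 − €2,406,191.99) ÷ €3,919,180.20 = 38.6%.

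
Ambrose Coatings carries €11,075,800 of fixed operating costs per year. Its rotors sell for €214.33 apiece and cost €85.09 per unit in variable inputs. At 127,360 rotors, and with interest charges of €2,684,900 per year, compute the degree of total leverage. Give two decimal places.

6.10

Contribution at this volume is 127,360 × €129.24 = €16,460,006.40.
Subtracting fixed costs: EBIT = €16,460,006.40 − €11,075,800 = €5,384,206.40. Interest = €2,684,900.00, so EBIT − I = €2,699,306.40.
Degree of total leverage = total CM / (EBIT − interest) = €16,460,006.40 / €2,699,306.40 = 6.0979.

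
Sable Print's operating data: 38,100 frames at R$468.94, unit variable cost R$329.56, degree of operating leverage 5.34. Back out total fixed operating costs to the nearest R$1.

Contribution at this volume is 38,100 × R$139.38 = R$5,310,378.00.
Since DOL = CM ÷ EBIT, EBIT = R$5,310,378.00 ÷ 5.34 = R$994,452.81.
And FC = contribution − EBIT = R$5,310,378.00 − R$994,452.81 = R$4,315,925.

R$4,315,925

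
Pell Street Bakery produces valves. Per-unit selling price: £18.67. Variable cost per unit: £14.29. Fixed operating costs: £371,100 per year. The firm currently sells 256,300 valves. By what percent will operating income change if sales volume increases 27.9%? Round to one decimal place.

+41.7%

At 256,300 units, contribution = 256,300 × £4.38 = £1,122,594.00.
Subtracting fixed costs: EBIT = £1,122,594.00 − £371,100 = £751,494.00.
Degree of operating leverage = £1,122,594.00 / £751,494.00 = 1.4938.
So EBIT moves 1.4938 × (+27.9%) = +41.7%.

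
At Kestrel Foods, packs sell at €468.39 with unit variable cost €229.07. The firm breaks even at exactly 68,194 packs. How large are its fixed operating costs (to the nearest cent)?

€16,320,188.08

Unit CM = price − variable cost = €468.39 − €229.07 = €239.32.
Since BE = FC / CM, FC = 68,194 × €239.32 = €16,320,188.08.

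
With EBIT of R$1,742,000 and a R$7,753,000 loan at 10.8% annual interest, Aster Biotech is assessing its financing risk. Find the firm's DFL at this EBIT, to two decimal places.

Annual interest charges come to R$837,324.00.
Degree of financial leverage = EBIT / (EBIT − interest) = R$1,742,000 / R$904,676.00 = 1.9256.

1.93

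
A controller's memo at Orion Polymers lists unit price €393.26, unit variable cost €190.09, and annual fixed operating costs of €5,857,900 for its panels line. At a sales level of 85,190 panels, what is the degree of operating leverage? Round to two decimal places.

1.51

Total contribution margin = 85,190 × €203.17 = €17,308,052.30.
Operating income = contribution − fixed costs = €17,308,052.30 − €5,857,900 = €11,450,152.30.
Degree of operating leverage = €17,308,052.30 / €11,450,152.30 = 1.5116.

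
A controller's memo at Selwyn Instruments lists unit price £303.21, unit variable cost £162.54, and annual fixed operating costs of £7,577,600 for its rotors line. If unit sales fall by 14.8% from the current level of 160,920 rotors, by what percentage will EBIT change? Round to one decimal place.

-22.2%

At 160,920 units, contribution = 160,920 × £140.67 = £22,636,616.40.
Operating income = contribution − fixed costs = £22,636,616.40 − £7,577,600 = £15,059,016.40.
So DOL = total CM / EBIT = £22,636,616.40 / £15,059,016.40 = 1.5032.
Operating income changes by 1.5032 × -14.8% = -22.2%.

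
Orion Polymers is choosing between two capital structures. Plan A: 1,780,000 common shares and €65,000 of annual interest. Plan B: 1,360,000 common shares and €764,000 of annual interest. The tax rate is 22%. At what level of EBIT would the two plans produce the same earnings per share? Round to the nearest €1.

At indifference, (EBIT − 65,000)(1 − t)/1,780,000 = (EBIT − 764,000)(1 − t)/1,360,000.
The (1 − t) factor cancels: (EBIT − 65,000) × 1,360,000 = (EBIT − 764,000) × 1,780,000.
EBIT × (1,780,000 − 1,360,000) = 764,000 × 1,780,000 − 65,000 × 1,360,000 = 1,271,520,000,000, so EBIT = 1,271,520,000,000 ÷ 420,000 = 3,027,428.57.

€3,027,429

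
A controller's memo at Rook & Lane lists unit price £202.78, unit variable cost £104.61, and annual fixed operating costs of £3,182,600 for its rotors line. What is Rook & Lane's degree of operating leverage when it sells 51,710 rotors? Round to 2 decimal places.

2.68

At 51,710 units, contribution = 51,710 × £98.17 = £5,076,370.70.
Operating income = contribution − fixed costs = £5,076,370.70 − £3,182,600 = £1,893,770.70.
So DOL = total CM / EBIT = £5,076,370.70 / £1,893,770.70 = 2.6806.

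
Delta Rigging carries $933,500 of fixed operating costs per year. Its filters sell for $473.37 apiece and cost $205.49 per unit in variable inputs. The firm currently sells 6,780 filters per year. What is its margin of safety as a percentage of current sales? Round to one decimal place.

48.6%

Contribution margin per unit = $473.37 − $205.49 = $267.88. Break-even units = $933,500 ÷ $267.88 = 3,484.77; break-even revenue = 3,484.77 × $473.37 = $1,649,585.24.
Actual sales revenue = 6,780 × $473.37 = $3,209,448.60.
Margin of safety = ($3,209,448.60 − $1,649,585.24) ÷ $3,209,448.60 = 48.6%.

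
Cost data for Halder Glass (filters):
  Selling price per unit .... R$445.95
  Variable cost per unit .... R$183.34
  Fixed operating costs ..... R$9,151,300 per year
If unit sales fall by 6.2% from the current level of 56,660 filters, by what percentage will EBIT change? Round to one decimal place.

-16.1%

Total contribution margin = 56,660 × R$262.61 = R$14,879,482.60.
Subtracting fixed costs: EBIT = R$14,879,482.60 − R$9,151,300 = R$5,728,182.60.
Degree of operating leverage = R$14,879,482.60 / R$5,728,182.60 = 2.5976.
Operating income changes by 2.5976 × -6.2% = -16.1%.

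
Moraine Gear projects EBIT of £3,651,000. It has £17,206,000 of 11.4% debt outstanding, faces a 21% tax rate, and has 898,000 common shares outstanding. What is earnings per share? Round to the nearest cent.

£1.49

Pre-tax income = £3,651,000 − £1,961,484.00 = £1,689,516.00.
After tax at 21%: net income = £1,689,516.00 × 0.79 = £1,334,717.64.
EPS = £1,334,717.64 ÷ 898,000 = £1.49.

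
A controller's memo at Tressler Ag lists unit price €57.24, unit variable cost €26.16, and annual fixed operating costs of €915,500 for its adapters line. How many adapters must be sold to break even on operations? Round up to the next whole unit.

Unit CM = price − variable cost = €57.24 − €26.16 = €31.08.
Break-even Q = €915,500 / €31.08 = 29,456.24 → 29,457 adapters.

29,457 adapters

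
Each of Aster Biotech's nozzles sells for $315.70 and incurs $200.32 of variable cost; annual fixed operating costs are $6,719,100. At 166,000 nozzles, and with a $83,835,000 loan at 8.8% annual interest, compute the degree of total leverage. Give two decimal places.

3.79

Contribution at this volume is 166,000 × $115.38 = $19,153,080.00.
EBIT = $19,153,080.00 − $6,719,100 = $12,433,980.00. Interest = $7,377,480.00, so EBIT − I = $5,056,500.00.
Degree of total leverage = total CM / (EBIT − interest) = $19,153,080.00 / $5,056,500.00 = 3.7878.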